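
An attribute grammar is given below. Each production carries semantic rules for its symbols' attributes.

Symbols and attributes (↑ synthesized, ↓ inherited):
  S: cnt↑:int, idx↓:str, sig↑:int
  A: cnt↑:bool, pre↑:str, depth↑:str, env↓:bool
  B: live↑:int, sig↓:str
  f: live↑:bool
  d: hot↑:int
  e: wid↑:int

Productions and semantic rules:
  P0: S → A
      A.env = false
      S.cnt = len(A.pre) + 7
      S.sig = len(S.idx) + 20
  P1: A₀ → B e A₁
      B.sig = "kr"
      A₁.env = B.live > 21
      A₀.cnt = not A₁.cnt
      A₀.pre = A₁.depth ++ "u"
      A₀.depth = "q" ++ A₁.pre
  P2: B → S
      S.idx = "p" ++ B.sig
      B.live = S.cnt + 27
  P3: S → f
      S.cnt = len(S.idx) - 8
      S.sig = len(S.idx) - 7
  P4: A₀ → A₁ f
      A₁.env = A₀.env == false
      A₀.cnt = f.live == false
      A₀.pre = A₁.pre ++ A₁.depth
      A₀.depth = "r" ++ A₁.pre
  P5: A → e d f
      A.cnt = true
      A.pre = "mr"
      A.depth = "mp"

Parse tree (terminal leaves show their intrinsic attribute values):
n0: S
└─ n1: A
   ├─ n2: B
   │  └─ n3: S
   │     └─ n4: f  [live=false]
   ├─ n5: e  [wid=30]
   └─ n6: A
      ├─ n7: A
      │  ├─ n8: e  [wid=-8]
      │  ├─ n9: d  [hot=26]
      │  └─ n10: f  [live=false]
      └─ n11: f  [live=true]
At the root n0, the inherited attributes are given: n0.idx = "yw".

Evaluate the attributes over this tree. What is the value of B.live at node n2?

1. n0.idx = "yw"  [given at root]
2. n1.env = false  [false]
3. n2.sig = "kr"  ["kr"]
4. n3.idx = "pkr"  ["p" ++ B.sig]
5. n4.live = false  [terminal]
6. n3.cnt = -5  [len(S.idx) - 8]
7. n3.sig = -4  [len(S.idx) - 7]
8. n2.live = 22  [S.cnt + 27]
9. n5.wid = 30  [terminal]
10. n6.env = true  [B.live > 21]
11. n7.env = false  [A₀.env == false]
12. n8.wid = -8  [terminal]
13. n9.hot = 26  [terminal]
14. n10.live = false  [terminal]
15. n7.cnt = true  [true]
16. n7.pre = "mr"  ["mr"]
17. n7.depth = "mp"  ["mp"]
18. n11.live = true  [terminal]
19. n6.cnt = false  [f.live == false]
20. n6.pre = "mrmp"  [A₁.pre ++ A₁.depth]
21. n6.depth = "rmr"  ["r" ++ A₁.pre]
22. n1.cnt = true  [not A₁.cnt]
23. n1.pre = "rmru"  [A₁.depth ++ "u"]
24. n1.depth = "qmrmp"  ["q" ++ A₁.pre]
25. n0.cnt = 11  [len(A.pre) + 7]
26. n0.sig = 22  [len(S.idx) + 20]

22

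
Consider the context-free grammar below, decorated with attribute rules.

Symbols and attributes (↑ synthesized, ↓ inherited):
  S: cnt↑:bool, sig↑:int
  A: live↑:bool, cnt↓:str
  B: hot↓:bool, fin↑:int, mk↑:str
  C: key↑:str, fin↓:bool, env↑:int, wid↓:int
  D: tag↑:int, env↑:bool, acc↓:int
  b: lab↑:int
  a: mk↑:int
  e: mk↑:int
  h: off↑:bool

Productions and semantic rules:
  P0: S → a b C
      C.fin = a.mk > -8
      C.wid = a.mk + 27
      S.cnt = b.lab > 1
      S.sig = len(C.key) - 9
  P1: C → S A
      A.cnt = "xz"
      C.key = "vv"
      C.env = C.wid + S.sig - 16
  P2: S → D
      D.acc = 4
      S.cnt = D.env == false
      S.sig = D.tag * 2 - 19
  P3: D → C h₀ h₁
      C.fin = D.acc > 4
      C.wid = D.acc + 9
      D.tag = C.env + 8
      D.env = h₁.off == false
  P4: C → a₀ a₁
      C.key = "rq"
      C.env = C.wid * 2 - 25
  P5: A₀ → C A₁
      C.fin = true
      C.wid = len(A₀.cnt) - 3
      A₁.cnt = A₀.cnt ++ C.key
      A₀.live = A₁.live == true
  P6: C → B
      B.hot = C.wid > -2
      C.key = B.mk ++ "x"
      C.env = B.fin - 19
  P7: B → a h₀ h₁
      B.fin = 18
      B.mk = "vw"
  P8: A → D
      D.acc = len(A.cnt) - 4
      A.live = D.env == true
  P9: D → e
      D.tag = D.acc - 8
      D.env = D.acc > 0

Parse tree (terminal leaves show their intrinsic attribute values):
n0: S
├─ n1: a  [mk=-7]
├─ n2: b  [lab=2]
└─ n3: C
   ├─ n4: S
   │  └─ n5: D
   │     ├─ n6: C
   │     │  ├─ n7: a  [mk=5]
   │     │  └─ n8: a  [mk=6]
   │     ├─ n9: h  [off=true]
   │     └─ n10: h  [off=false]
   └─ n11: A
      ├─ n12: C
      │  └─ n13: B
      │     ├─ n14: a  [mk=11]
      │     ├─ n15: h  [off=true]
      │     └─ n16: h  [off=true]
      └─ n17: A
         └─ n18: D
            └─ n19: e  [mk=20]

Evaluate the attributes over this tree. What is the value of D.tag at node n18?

1. n1.mk = -7  [terminal]
2. n2.lab = 2  [terminal]
3. n3.fin = true  [a.mk > -8]
4. n3.wid = 20  [a.mk + 27]
5. n5.acc = 4  [4]
6. n6.fin = false  [D.acc > 4]
7. n6.wid = 13  [D.acc + 9]
8. n7.mk = 5  [terminal]
9. n8.mk = 6  [terminal]
10. n6.key = "rq"  ["rq"]
11. n6.env = 1  [C.wid * 2 - 25]
12. n9.off = true  [terminal]
13. n10.off = false  [terminal]
14. n5.tag = 9  [C.env + 8]
15. n5.env = true  [h₁.off == false]
16. n4.cnt = false  [D.env == false]
17. n4.sig = -1  [D.tag * 2 - 19]
18. n11.cnt = "xz"  ["xz"]
19. n12.fin = true  [true]
20. n12.wid = -1  [len(A₀.cnt) - 3]
21. n13.hot = true  [C.wid > -2]
22. n14.mk = 11  [terminal]
23. n15.off = true  [terminal]
24. n16.off = true  [terminal]
25. n13.fin = 18  [18]
26. n13.mk = "vw"  ["vw"]
27. n12.key = "vwx"  [B.mk ++ "x"]
28. n12.env = -1  [B.fin - 19]
29. n17.cnt = "xzvwx"  [A₀.cnt ++ C.key]
30. n18.acc = 1  [len(A.cnt) - 4]
31. n19.mk = 20  [terminal]
32. n18.tag = -7  [D.acc - 8]
33. n18.env = true  [D.acc > 0]
34. n17.live = true  [D.env == true]
35. n11.live = true  [A₁.live == true]
36. n3.key = "vv"  ["vv"]
37. n3.env = 3  [C.wid + S.sig - 16]
38. n0.cnt = true  [b.lab > 1]
39. n0.sig = -7  [len(C.key) - 9]

-7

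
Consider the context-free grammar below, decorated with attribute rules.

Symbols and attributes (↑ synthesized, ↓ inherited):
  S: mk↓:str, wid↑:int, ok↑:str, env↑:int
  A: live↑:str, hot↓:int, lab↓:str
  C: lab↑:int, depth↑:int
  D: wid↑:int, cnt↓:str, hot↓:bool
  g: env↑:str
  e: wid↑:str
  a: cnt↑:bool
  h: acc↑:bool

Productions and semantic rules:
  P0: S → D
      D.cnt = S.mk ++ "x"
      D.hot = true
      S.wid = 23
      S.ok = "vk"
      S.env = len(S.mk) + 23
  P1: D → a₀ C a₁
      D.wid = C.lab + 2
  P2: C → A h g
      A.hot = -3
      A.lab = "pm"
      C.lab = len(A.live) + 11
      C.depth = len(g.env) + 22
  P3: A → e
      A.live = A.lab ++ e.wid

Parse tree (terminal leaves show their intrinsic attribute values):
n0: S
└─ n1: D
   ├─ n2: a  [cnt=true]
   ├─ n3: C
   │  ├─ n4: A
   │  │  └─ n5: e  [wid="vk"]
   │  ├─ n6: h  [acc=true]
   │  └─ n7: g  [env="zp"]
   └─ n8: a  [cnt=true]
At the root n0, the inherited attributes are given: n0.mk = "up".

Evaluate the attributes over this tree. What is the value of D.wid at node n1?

1. n0.mk = "up"  [given at root]
2. n1.cnt = "upx"  [S.mk ++ "x"]
3. n1.hot = true  [true]
4. n2.cnt = true  [terminal]
5. n4.hot = -3  [-3]
6. n4.lab = "pm"  ["pm"]
7. n5.wid = "vk"  [terminal]
8. n4.live = "pmvk"  [A.lab ++ e.wid]
9. n6.acc = true  [terminal]
10. n7.env = "zp"  [terminal]
11. n3.lab = 15  [len(A.live) + 11]
12. n3.depth = 24  [len(g.env) + 22]
13. n8.cnt = true  [terminal]
14. n1.wid = 17  [C.lab + 2]
15. n0.wid = 23  [23]
16. n0.ok = "vk"  ["vk"]
17. n0.env = 25  [len(S.mk) + 23]

17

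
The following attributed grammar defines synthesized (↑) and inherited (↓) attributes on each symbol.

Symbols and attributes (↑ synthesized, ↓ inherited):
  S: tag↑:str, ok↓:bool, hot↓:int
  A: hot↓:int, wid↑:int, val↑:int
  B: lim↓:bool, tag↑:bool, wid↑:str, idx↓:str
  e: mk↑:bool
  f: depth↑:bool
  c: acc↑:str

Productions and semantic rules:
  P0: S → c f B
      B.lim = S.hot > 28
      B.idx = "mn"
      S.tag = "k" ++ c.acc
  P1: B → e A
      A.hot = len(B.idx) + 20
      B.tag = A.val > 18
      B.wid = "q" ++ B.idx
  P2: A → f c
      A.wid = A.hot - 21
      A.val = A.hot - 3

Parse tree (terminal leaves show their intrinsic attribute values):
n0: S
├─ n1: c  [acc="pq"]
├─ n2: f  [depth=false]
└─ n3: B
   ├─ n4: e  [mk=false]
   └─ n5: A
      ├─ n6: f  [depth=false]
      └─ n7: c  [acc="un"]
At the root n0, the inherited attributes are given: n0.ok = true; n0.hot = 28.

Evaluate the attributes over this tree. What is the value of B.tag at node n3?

1. n0.ok = true  [given at root]
2. n0.hot = 28  [given at root]
3. n1.acc = "pq"  [terminal]
4. n2.depth = false  [terminal]
5. n3.lim = false  [S.hot > 28]
6. n3.idx = "mn"  ["mn"]
7. n4.mk = false  [terminal]
8. n5.hot = 22  [len(B.idx) + 20]
9. n6.depth = false  [terminal]
10. n7.acc = "un"  [terminal]
11. n5.wid = 1  [A.hot - 21]
12. n5.val = 19  [A.hot - 3]
13. n3.tag = true  [A.val > 18]
14. n3.wid = "qmn"  ["q" ++ B.idx]
15. n0.tag = "kpq"  ["k" ++ c.acc]

true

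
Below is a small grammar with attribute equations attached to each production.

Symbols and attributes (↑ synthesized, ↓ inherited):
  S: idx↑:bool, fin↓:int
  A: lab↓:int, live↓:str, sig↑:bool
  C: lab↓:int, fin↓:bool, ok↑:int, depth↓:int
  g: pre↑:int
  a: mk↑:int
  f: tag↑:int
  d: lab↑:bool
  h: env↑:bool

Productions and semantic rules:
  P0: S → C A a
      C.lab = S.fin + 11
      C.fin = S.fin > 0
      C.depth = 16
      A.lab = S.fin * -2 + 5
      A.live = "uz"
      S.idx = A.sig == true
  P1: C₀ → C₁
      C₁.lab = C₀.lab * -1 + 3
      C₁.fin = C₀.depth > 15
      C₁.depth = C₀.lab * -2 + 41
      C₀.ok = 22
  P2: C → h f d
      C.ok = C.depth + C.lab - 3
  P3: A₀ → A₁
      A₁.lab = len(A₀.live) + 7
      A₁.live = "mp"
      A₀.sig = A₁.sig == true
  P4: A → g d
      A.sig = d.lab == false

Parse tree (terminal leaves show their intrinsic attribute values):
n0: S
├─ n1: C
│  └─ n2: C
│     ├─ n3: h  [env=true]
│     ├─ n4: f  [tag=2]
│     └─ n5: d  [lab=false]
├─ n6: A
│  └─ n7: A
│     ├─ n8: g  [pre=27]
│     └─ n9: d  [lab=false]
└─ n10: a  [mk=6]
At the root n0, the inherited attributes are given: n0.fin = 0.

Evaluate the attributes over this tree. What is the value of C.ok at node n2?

8

1. n0.fin = 0  [given at root]
2. n1.lab = 11  [S.fin + 11]
3. n1.fin = false  [S.fin > 0]
4. n1.depth = 16  [16]
5. n2.lab = -8  [C₀.lab * -1 + 3]
6. n2.fin = true  [C₀.depth > 15]
7. n2.depth = 19  [C₀.lab * -2 + 41]
8. n3.env = true  [terminal]
9. n4.tag = 2  [terminal]
10. n5.lab = false  [terminal]
11. n2.ok = 8  [C.depth + C.lab - 3]
12. n1.ok = 22  [22]
13. n6.lab = 5  [S.fin * -2 + 5]
14. n6.live = "uz"  ["uz"]
15. n7.lab = 9  [len(A₀.live) + 7]
16. n7.live = "mp"  ["mp"]
17. n8.pre = 27  [terminal]
18. n9.lab = false  [terminal]
19. n7.sig = true  [d.lab == false]
20. n6.sig = true  [A₁.sig == true]
21. n10.mk = 6  [terminal]
22. n0.idx = true  [A.sig == true]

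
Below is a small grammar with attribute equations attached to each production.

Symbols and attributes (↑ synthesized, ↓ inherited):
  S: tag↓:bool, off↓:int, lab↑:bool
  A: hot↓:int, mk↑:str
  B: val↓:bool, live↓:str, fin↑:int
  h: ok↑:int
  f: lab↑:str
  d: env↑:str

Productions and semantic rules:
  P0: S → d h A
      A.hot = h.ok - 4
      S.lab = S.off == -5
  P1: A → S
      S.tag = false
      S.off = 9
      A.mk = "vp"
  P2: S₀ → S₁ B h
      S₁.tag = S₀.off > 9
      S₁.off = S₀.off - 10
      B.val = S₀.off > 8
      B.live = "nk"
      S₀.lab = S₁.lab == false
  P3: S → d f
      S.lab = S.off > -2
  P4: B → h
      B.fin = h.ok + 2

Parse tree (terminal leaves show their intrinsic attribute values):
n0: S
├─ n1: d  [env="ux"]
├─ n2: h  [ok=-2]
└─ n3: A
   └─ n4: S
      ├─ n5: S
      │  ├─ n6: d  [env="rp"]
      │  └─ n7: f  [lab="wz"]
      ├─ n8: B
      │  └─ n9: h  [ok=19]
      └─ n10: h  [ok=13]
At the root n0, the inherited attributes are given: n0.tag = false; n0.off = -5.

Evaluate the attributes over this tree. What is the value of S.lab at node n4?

1. n0.tag = false  [given at root]
2. n0.off = -5  [given at root]
3. n1.env = "ux"  [terminal]
4. n2.ok = -2  [terminal]
5. n3.hot = -6  [h.ok - 4]
6. n4.tag = false  [false]
7. n4.off = 9  [9]
8. n5.tag = false  [S₀.off > 9]
9. n5.off = -1  [S₀.off - 10]
10. n6.env = "rp"  [terminal]
11. n7.lab = "wz"  [terminal]
12. n5.lab = true  [S.off > -2]
13. n8.val = true  [S₀.off > 8]
14. n8.live = "nk"  ["nk"]
15. n9.ok = 19  [terminal]
16. n8.fin = 21  [h.ok + 2]
17. n10.ok = 13  [terminal]
18. n4.lab = false  [S₁.lab == false]
19. n3.mk = "vp"  ["vp"]
20. n0.lab = true  [S.off == -5]

false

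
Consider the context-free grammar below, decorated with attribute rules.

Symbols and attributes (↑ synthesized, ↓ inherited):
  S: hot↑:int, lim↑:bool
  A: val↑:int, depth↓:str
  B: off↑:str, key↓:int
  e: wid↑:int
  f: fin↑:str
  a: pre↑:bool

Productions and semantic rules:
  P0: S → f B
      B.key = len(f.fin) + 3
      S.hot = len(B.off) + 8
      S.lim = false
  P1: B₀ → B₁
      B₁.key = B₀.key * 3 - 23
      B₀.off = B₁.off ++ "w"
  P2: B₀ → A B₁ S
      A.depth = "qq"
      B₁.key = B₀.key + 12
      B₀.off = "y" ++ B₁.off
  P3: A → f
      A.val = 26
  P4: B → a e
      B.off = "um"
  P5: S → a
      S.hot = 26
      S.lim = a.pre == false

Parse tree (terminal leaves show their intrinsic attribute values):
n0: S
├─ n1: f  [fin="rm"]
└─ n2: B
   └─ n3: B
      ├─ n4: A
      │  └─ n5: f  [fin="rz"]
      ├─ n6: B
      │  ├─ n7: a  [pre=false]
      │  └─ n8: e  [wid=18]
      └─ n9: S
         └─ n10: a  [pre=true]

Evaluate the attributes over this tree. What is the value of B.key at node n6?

4

1. n1.fin = "rm"  [terminal]
2. n2.key = 5  [len(f.fin) + 3]
3. n3.key = -8  [B₀.key * 3 - 23]
4. n4.depth = "qq"  ["qq"]
5. n5.fin = "rz"  [terminal]
6. n4.val = 26  [26]
7. n6.key = 4  [B₀.key + 12]
8. n7.pre = false  [terminal]
9. n8.wid = 18  [terminal]
10. n6.off = "um"  ["um"]
11. n10.pre = true  [terminal]
12. n9.hot = 26  [26]
13. n9.lim = false  [a.pre == false]
14. n3.off = "yum"  ["y" ++ B₁.off]
15. n2.off = "yumw"  [B₁.off ++ "w"]
16. n0.hot = 12  [len(B.off) + 8]
17. n0.lim = false  [false]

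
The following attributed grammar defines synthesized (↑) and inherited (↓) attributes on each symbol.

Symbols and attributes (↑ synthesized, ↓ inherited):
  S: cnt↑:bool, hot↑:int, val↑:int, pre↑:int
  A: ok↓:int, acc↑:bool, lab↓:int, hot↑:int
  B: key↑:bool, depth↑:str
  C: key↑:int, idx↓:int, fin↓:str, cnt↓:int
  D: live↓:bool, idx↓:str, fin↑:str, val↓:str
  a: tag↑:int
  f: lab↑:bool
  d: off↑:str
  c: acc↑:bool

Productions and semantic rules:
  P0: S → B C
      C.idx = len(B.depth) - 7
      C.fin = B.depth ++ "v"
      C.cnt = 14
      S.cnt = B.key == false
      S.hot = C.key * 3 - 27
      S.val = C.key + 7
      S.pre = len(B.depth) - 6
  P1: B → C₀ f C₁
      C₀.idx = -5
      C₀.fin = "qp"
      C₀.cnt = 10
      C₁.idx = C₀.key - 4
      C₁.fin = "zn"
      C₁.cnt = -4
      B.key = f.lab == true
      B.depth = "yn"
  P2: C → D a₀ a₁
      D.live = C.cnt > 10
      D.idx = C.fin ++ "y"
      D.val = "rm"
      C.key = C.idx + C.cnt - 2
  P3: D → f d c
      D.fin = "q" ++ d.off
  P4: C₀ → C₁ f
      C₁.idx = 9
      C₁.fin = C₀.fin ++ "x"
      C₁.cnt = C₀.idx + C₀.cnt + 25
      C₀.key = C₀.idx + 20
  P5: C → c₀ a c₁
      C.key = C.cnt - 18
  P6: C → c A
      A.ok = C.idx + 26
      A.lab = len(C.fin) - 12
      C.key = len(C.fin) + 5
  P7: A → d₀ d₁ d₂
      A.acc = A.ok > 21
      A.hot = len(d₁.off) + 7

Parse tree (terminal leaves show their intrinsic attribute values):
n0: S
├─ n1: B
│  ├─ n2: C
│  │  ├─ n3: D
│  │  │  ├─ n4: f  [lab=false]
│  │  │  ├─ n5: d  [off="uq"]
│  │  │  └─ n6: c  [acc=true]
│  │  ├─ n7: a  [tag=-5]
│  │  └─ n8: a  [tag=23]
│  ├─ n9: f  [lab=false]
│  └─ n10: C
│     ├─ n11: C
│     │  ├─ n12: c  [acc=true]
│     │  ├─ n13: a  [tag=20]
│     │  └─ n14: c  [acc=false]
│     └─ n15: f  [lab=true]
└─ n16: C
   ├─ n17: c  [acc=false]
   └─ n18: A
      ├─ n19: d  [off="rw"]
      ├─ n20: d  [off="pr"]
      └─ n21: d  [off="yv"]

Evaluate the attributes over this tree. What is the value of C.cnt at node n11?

1. n2.idx = -5  [-5]
2. n2.fin = "qp"  ["qp"]
3. n2.cnt = 10  [10]
4. n3.live = false  [C.cnt > 10]
5. n3.idx = "qpy"  [C.fin ++ "y"]
6. n3.val = "rm"  ["rm"]
7. n4.lab = false  [terminal]
8. n5.off = "uq"  [terminal]
9. n6.acc = true  [terminal]
10. n3.fin = "quq"  ["q" ++ d.off]
11. n7.tag = -5  [terminal]
12. n8.tag = 23  [terminal]
13. n2.key = 3  [C.idx + C.cnt - 2]
14. n9.lab = false  [terminal]
15. n10.idx = -1  [C₀.key - 4]
16. n10.fin = "zn"  ["zn"]
17. n10.cnt = -4  [-4]
18. n11.idx = 9  [9]
19. n11.fin = "znx"  [C₀.fin ++ "x"]
20. n11.cnt = 20  [C₀.idx + C₀.cnt + 25]
21. n12.acc = true  [terminal]
22. n13.tag = 20  [terminal]
23. n14.acc = false  [terminal]
24. n11.key = 2  [C.cnt - 18]
25. n15.lab = true  [terminal]
26. n10.key = 19  [C₀.idx + 20]
27. n1.key = false  [f.lab == true]
28. n1.depth = "yn"  ["yn"]
29. n16.idx = -5  [len(B.depth) - 7]
30. n16.fin = "ynv"  [B.depth ++ "v"]
31. n16.cnt = 14  [14]
32. n17.acc = false  [terminal]
33. n18.ok = 21  [C.idx + 26]
34. n18.lab = -9  [len(C.fin) - 12]
35. n19.off = "rw"  [terminal]
36. n20.off = "pr"  [terminal]
37. n21.off = "yv"  [terminal]
38. n18.acc = false  [A.ok > 21]
39. n18.hot = 9  [len(d₁.off) + 7]
40. n16.key = 8  [len(C.fin) + 5]
41. n0.cnt = true  [B.key == false]
42. n0.hot = -3  [C.key * 3 - 27]
43. n0.val = 15  [C.key + 7]
44. n0.pre = -4  [len(B.depth) - 6]

20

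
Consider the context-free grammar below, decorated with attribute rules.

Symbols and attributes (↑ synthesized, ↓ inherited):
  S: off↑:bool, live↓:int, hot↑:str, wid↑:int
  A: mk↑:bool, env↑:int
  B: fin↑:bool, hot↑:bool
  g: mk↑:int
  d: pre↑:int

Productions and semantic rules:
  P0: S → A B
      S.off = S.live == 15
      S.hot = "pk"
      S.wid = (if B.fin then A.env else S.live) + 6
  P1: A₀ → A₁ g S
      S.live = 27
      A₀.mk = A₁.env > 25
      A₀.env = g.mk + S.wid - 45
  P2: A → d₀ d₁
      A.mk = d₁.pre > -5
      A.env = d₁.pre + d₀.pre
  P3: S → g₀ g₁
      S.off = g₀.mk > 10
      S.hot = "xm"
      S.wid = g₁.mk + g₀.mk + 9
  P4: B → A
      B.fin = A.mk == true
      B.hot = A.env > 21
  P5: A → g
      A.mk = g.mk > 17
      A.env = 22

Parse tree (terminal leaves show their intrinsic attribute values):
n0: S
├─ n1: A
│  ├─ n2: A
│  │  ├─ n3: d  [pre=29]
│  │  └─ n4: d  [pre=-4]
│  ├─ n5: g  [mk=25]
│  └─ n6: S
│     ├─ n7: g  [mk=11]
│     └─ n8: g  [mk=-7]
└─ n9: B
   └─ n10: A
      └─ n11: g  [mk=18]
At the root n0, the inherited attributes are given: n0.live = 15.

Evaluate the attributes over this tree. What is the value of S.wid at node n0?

1. n0.live = 15  [given at root]
2. n3.pre = 29  [terminal]
3. n4.pre = -4  [terminal]
4. n2.mk = true  [d₁.pre > -5]
5. n2.env = 25  [d₁.pre + d₀.pre]
6. n5.mk = 25  [terminal]
7. n6.live = 27  [27]
8. n7.mk = 11  [terminal]
9. n8.mk = -7  [terminal]
10. n6.off = true  [g₀.mk > 10]
11. n6.hot = "xm"  ["xm"]
12. n6.wid = 13  [g₁.mk + g₀.mk + 9]
13. n1.mk = false  [A₁.env > 25]
14. n1.env = -7  [g.mk + S.wid - 45]
15. n11.mk = 18  [terminal]
16. n10.mk = true  [g.mk > 17]
17. n10.env = 22  [22]
18. n9.fin = true  [A.mk == true]
19. n9.hot = true  [A.env > 21]
20. n0.off = true  [S.live == 15]
21. n0.hot = "pk"  ["pk"]
22. n0.wid = -1  [(if B.fin then A.env else S.live) + 6]

-1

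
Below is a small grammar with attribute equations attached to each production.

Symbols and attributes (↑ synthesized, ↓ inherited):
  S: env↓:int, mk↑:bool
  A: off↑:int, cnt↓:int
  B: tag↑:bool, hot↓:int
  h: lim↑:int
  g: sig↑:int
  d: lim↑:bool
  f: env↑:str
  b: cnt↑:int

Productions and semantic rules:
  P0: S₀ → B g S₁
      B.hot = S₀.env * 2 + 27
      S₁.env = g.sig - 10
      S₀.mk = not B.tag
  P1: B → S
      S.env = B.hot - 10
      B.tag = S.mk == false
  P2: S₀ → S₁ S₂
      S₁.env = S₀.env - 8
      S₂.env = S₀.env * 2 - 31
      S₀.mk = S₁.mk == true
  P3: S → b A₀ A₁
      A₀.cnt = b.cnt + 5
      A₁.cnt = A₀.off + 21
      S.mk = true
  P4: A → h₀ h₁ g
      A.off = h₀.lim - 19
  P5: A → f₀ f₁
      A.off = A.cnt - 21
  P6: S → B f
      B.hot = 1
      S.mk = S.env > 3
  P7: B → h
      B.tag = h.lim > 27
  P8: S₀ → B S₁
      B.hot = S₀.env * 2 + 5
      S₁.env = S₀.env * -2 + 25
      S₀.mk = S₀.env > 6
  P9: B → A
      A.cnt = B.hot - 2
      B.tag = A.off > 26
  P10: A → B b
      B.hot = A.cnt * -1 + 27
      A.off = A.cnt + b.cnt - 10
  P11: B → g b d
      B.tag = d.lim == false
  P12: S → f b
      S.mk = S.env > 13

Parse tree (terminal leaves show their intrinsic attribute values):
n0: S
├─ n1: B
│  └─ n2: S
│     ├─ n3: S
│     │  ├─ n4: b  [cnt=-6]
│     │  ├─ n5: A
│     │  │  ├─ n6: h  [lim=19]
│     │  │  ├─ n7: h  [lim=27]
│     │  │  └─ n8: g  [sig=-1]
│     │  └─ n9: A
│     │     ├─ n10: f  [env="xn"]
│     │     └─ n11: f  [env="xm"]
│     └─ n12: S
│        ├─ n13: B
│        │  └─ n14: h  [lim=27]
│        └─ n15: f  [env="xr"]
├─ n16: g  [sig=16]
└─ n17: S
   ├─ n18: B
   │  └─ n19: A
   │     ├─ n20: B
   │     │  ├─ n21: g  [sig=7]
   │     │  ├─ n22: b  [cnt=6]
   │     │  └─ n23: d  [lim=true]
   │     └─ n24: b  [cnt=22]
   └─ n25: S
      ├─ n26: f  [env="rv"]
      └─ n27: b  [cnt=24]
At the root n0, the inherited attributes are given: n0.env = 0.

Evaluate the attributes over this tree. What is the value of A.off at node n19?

1. n0.env = 0  [given at root]
2. n1.hot = 27  [S₀.env * 2 + 27]
3. n2.env = 17  [B.hot - 10]
4. n3.env = 9  [S₀.env - 8]
5. n4.cnt = -6  [terminal]
6. n5.cnt = -1  [b.cnt + 5]
7. n6.lim = 19  [terminal]
8. n7.lim = 27  [terminal]
9. n8.sig = -1  [terminal]
10. n5.off = 0  [h₀.lim - 19]
11. n9.cnt = 21  [A₀.off + 21]
12. n10.env = "xn"  [terminal]
13. n11.env = "xm"  [terminal]
14. n9.off = 0  [A.cnt - 21]
15. n3.mk = true  [true]
16. n12.env = 3  [S₀.env * 2 - 31]
17. n13.hot = 1  [1]
18. n14.lim = 27  [terminal]
19. n13.tag = false  [h.lim > 27]
20. n15.env = "xr"  [terminal]
21. n12.mk = false  [S.env > 3]
22. n2.mk = true  [S₁.mk == true]
23. n1.tag = false  [S.mk == false]
24. n16.sig = 16  [terminal]
25. n17.env = 6  [g.sig - 10]
26. n18.hot = 17  [S₀.env * 2 + 5]
27. n19.cnt = 15  [B.hot - 2]
28. n20.hot = 12  [A.cnt * -1 + 27]
29. n21.sig = 7  [terminal]
30. n22.cnt = 6  [terminal]
31. n23.lim = true  [terminal]
32. n20.tag = false  [d.lim == false]
33. n24.cnt = 22  [terminal]
34. n19.off = 27  [A.cnt + b.cnt - 10]
35. n18.tag = true  [A.off > 26]
36. n25.env = 13  [S₀.env * -2 + 25]
37. n26.env = "rv"  [terminal]
38. n27.cnt = 24  [terminal]
39. n25.mk = false  [S.env > 13]
40. n17.mk = false  [S₀.env > 6]
41. n0.mk = true  [not B.tag]

27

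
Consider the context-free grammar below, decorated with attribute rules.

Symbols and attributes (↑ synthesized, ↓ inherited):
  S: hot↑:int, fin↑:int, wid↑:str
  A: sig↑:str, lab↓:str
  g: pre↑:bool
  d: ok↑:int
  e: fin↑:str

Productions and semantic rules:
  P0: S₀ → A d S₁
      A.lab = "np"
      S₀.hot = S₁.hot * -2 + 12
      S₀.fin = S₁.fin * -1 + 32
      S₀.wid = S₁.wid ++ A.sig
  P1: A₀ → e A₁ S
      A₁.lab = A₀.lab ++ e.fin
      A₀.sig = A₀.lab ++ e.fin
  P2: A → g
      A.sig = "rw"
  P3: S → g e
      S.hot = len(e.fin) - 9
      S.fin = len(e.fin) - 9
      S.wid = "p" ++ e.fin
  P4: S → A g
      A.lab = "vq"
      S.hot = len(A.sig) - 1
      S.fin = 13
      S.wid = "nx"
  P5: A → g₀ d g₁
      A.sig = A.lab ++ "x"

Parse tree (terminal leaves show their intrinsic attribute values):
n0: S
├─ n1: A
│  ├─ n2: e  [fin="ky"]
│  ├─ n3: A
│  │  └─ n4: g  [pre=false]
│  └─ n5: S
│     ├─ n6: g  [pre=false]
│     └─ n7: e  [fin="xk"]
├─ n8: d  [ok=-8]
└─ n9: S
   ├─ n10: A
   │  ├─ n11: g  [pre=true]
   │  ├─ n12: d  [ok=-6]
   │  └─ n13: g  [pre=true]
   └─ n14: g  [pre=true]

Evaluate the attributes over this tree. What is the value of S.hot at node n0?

8

1. n1.lab = "np"  ["np"]
2. n2.fin = "ky"  [terminal]
3. n3.lab = "npky"  [A₀.lab ++ e.fin]
4. n4.pre = false  [terminal]
5. n3.sig = "rw"  ["rw"]
6. n6.pre = false  [terminal]
7. n7.fin = "xk"  [terminal]
8. n5.hot = -7  [len(e.fin) - 9]
9. n5.fin = -7  [len(e.fin) - 9]
10. n5.wid = "pxk"  ["p" ++ e.fin]
11. n1.sig = "npky"  [A₀.lab ++ e.fin]
12. n8.ok = -8  [terminal]
13. n10.lab = "vq"  ["vq"]
14. n11.pre = true  [terminal]
15. n12.ok = -6  [terminal]
16. n13.pre = true  [terminal]
17. n10.sig = "vqx"  [A.lab ++ "x"]
18. n14.pre = true  [terminal]
19. n9.hot = 2  [len(A.sig) - 1]
20. n9.fin = 13  [13]
21. n9.wid = "nx"  ["nx"]
22. n0.hot = 8  [S₁.hot * -2 + 12]
23. n0.fin = 19  [S₁.fin * -1 + 32]
24. n0.wid = "nxnpky"  [S₁.wid ++ A.sig]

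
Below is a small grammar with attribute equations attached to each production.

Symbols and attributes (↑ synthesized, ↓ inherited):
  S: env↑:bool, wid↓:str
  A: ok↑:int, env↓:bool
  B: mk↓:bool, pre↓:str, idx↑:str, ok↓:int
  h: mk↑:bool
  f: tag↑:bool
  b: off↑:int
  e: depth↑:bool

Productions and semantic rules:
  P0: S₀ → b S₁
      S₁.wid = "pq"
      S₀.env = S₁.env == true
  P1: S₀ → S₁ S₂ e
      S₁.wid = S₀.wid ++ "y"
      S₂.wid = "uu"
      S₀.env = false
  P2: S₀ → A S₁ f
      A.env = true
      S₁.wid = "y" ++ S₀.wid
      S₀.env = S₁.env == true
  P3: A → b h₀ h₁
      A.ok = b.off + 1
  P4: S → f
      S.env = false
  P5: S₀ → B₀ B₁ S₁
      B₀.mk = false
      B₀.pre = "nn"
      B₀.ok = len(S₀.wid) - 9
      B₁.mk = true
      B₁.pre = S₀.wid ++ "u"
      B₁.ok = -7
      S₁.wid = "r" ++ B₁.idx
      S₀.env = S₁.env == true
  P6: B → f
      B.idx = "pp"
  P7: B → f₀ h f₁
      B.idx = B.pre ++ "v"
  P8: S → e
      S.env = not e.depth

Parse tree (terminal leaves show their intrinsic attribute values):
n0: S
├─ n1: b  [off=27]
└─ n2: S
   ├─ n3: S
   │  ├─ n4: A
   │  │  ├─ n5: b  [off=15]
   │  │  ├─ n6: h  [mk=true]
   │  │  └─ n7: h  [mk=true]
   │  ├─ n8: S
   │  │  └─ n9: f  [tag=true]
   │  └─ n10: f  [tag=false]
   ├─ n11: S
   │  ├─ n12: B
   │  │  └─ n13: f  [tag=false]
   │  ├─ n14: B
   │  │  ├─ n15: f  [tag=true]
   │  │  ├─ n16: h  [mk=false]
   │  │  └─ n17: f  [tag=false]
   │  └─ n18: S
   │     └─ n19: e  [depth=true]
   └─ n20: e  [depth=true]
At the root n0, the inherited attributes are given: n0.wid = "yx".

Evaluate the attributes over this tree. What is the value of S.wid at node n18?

"ruuuv"

1. n0.wid = "yx"  [given at root]
2. n1.off = 27  [terminal]
3. n2.wid = "pq"  ["pq"]
4. n3.wid = "pqy"  [S₀.wid ++ "y"]
5. n4.env = true  [true]
6. n5.off = 15  [terminal]
7. n6.mk = true  [terminal]
8. n7.mk = true  [terminal]
9. n4.ok = 16  [b.off + 1]
10. n8.wid = "ypqy"  ["y" ++ S₀.wid]
11. n9.tag = true  [terminal]
12. n8.env = false  [false]
13. n10.tag = false  [terminal]
14. n3.env = false  [S₁.env == true]
15. n11.wid = "uu"  ["uu"]
16. n12.mk = false  [false]
17. n12.pre = "nn"  ["nn"]
18. n12.ok = -7  [len(S₀.wid) - 9]
19. n13.tag = false  [terminal]
20. n12.idx = "pp"  ["pp"]
21. n14.mk = true  [true]
22. n14.pre = "uuu"  [S₀.wid ++ "u"]
23. n14.ok = -7  [-7]
24. n15.tag = true  [terminal]
25. n16.mk = false  [terminal]
26. n17.tag = false  [terminal]
27. n14.idx = "uuuv"  [B.pre ++ "v"]
28. n18.wid = "ruuuv"  ["r" ++ B₁.idx]
29. n19.depth = true  [terminal]
30. n18.env = false  [not e.depth]
31. n11.env = false  [S₁.env == true]
32. n20.depth = true  [terminal]
33. n2.env = false  [false]
34. n0.env = false  [S₁.env == true]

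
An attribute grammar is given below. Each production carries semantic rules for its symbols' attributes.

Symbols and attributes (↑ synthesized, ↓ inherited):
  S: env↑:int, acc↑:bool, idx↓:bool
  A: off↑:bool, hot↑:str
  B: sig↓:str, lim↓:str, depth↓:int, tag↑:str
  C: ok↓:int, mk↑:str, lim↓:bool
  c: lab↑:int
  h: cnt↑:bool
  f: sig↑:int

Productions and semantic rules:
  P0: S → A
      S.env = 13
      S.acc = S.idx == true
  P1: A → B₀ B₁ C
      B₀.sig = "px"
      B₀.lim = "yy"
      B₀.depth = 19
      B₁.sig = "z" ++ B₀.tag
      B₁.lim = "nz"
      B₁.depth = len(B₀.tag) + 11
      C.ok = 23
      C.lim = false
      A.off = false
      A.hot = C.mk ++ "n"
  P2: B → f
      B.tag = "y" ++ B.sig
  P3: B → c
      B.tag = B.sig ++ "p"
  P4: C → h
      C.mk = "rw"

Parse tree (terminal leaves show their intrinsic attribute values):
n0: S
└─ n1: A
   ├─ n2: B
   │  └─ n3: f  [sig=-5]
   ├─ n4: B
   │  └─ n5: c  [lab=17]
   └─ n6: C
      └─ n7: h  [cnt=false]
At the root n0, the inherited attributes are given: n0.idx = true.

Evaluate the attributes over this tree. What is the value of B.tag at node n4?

1. n0.idx = true  [given at root]
2. n2.sig = "px"  ["px"]
3. n2.lim = "yy"  ["yy"]
4. n2.depth = 19  [19]
5. n3.sig = -5  [terminal]
6. n2.tag = "ypx"  ["y" ++ B.sig]
7. n4.sig = "zypx"  ["z" ++ B₀.tag]
8. n4.lim = "nz"  ["nz"]
9. n4.depth = 14  [len(B₀.tag) + 11]
10. n5.lab = 17  [terminal]
11. n4.tag = "zypxp"  [B.sig ++ "p"]
12. n6.ok = 23  [23]
13. n6.lim = false  [false]
14. n7.cnt = false  [terminal]
15. n6.mk = "rw"  ["rw"]
16. n1.off = false  [false]
17. n1.hot = "rwn"  [C.mk ++ "n"]
18. n0.env = 13  [13]
19. n0.acc = true  [S.idx == true]

"zypxp"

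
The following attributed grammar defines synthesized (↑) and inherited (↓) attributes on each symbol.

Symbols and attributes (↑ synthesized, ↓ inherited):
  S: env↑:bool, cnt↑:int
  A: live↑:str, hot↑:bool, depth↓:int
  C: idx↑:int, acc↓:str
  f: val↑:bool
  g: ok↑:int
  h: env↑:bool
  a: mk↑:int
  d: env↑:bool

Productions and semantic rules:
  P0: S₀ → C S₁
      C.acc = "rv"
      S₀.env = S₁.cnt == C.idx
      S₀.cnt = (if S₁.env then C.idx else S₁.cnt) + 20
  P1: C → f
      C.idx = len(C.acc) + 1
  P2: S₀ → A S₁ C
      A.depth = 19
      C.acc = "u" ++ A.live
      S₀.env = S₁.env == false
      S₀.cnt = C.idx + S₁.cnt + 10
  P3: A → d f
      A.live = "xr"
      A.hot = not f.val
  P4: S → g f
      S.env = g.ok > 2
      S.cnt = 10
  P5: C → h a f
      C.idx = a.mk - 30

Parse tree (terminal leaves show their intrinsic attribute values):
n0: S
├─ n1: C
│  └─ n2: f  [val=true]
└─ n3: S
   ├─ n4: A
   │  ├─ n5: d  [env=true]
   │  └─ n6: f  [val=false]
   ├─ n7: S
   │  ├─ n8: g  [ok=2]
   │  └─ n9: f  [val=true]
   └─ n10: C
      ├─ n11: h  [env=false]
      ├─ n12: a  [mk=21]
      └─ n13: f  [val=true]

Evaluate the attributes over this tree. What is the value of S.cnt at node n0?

23

1. n1.acc = "rv"  ["rv"]
2. n2.val = true  [terminal]
3. n1.idx = 3  [len(C.acc) + 1]
4. n4.depth = 19  [19]
5. n5.env = true  [terminal]
6. n6.val = false  [terminal]
7. n4.live = "xr"  ["xr"]
8. n4.hot = true  [not f.val]
9. n8.ok = 2  [terminal]
10. n9.val = true  [terminal]
11. n7.env = false  [g.ok > 2]
12. n7.cnt = 10  [10]
13. n10.acc = "uxr"  ["u" ++ A.live]
14. n11.env = false  [terminal]
15. n12.mk = 21  [terminal]
16. n13.val = true  [terminal]
17. n10.idx = -9  [a.mk - 30]
18. n3.env = true  [S₁.env == false]
19. n3.cnt = 11  [C.idx + S₁.cnt + 10]
20. n0.env = false  [S₁.cnt == C.idx]
21. n0.cnt = 23  [(if S₁.env then C.idx else S₁.cnt) + 20]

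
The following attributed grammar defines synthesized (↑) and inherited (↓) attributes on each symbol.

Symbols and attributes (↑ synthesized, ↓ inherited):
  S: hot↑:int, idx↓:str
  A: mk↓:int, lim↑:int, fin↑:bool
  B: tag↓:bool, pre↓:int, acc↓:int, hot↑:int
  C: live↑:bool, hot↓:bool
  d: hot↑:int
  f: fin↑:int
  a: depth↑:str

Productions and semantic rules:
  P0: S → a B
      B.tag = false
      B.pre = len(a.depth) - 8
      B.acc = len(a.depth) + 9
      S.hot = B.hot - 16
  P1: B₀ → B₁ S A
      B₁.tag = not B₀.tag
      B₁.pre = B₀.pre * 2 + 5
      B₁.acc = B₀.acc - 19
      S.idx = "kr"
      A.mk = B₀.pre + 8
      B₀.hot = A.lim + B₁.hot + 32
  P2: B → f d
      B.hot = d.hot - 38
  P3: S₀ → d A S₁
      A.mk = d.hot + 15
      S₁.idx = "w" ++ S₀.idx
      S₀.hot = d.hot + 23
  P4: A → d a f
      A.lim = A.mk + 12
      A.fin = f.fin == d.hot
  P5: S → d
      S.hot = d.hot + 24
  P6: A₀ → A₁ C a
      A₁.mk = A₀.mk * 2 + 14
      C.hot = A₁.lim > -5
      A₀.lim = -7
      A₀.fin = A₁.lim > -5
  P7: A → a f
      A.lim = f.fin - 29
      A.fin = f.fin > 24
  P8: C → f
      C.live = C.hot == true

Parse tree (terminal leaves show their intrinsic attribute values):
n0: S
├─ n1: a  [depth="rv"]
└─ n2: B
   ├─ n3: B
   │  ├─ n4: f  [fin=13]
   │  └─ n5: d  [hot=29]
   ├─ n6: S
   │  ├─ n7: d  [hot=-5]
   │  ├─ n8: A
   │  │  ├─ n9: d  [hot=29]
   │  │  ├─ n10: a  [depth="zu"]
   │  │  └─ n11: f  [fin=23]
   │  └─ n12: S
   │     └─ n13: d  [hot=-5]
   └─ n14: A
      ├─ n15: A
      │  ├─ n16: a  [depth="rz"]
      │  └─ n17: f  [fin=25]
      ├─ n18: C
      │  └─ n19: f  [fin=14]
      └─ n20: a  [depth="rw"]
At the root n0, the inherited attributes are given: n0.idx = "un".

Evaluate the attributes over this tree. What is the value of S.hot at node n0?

1. n0.idx = "un"  [given at root]
2. n1.depth = "rv"  [terminal]
3. n2.tag = false  [false]
4. n2.pre = -6  [len(a.depth) - 8]
5. n2.acc = 11  [len(a.depth) + 9]
6. n3.tag = true  [not B₀.tag]
7. n3.pre = -7  [B₀.pre * 2 + 5]
8. n3.acc = -8  [B₀.acc - 19]
9. n4.fin = 13  [terminal]
10. n5.hot = 29  [terminal]
11. n3.hot = -9  [d.hot - 38]
12. n6.idx = "kr"  ["kr"]
13. n7.hot = -5  [terminal]
14. n8.mk = 10  [d.hot + 15]
15. n9.hot = 29  [terminal]
16. n10.depth = "zu"  [terminal]
17. n11.fin = 23  [terminal]
18. n8.lim = 22  [A.mk + 12]
19. n8.fin = false  [f.fin == d.hot]
20. n12.idx = "wkr"  ["w" ++ S₀.idx]
21. n13.hot = -5  [terminal]
22. n12.hot = 19  [d.hot + 24]
23. n6.hot = 18  [d.hot + 23]
24. n14.mk = 2  [B₀.pre + 8]
25. n15.mk = 18  [A₀.mk * 2 + 14]
26. n16.depth = "rz"  [terminal]
27. n17.fin = 25  [terminal]
28. n15.lim = -4  [f.fin - 29]
29. n15.fin = true  [f.fin > 24]
30. n18.hot = true  [A₁.lim > -5]
31. n19.fin = 14  [terminal]
32. n18.live = true  [C.hot == true]
33. n20.depth = "rw"  [terminal]
34. n14.lim = -7  [-7]
35. n14.fin = true  [A₁.lim > -5]
36. n2.hot = 16  [A.lim + B₁.hot + 32]
37. n0.hot = 0  [B.hot - 16]

0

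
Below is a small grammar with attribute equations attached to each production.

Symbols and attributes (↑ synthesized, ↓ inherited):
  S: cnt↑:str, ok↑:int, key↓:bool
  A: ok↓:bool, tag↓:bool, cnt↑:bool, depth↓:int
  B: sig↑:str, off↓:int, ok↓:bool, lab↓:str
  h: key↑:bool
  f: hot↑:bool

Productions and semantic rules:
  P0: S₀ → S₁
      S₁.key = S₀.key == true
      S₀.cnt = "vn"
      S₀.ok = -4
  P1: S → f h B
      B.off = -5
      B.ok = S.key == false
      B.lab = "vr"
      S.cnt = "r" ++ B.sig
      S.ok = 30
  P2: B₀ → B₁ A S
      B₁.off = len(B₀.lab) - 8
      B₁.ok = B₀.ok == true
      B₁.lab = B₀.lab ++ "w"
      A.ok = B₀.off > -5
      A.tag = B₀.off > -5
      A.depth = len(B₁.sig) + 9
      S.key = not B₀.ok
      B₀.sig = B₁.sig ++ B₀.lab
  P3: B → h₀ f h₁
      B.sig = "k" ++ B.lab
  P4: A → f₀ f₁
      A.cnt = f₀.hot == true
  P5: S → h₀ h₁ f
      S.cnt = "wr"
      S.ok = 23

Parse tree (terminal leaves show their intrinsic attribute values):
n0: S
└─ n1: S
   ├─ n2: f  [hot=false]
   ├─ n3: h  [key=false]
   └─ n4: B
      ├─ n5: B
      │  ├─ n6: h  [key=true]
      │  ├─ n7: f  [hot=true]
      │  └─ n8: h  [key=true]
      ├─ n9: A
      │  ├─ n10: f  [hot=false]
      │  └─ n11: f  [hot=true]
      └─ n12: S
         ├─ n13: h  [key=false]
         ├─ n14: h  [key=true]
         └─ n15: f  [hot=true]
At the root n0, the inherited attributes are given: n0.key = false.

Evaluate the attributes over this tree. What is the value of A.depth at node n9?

13

1. n0.key = false  [given at root]
2. n1.key = false  [S₀.key == true]
3. n2.hot = false  [terminal]
4. n3.key = false  [terminal]
5. n4.off = -5  [-5]
6. n4.ok = true  [S.key == false]
7. n4.lab = "vr"  ["vr"]
8. n5.off = -6  [len(B₀.lab) - 8]
9. n5.ok = true  [B₀.ok == true]
10. n5.lab = "vrw"  [B₀.lab ++ "w"]
11. n6.key = true  [terminal]
12. n7.hot = true  [terminal]
13. n8.key = true  [terminal]
14. n5.sig = "kvrw"  ["k" ++ B.lab]
15. n9.ok = false  [B₀.off > -5]
16. n9.tag = false  [B₀.off > -5]
17. n9.depth = 13  [len(B₁.sig) + 9]
18. n10.hot = false  [terminal]
19. n11.hot = true  [terminal]
20. n9.cnt = false  [f₀.hot == true]
21. n12.key = false  [not B₀.ok]
22. n13.key = false  [terminal]
23. n14.key = true  [terminal]
24. n15.hot = true  [terminal]
25. n12.cnt = "wr"  ["wr"]
26. n12.ok = 23  [23]
27. n4.sig = "kvrwvr"  [B₁.sig ++ B₀.lab]
28. n1.cnt = "rkvrwvr"  ["r" ++ B.sig]
29. n1.ok = 30  [30]
30. n0.cnt = "vn"  ["vn"]
31. n0.ok = -4  [-4]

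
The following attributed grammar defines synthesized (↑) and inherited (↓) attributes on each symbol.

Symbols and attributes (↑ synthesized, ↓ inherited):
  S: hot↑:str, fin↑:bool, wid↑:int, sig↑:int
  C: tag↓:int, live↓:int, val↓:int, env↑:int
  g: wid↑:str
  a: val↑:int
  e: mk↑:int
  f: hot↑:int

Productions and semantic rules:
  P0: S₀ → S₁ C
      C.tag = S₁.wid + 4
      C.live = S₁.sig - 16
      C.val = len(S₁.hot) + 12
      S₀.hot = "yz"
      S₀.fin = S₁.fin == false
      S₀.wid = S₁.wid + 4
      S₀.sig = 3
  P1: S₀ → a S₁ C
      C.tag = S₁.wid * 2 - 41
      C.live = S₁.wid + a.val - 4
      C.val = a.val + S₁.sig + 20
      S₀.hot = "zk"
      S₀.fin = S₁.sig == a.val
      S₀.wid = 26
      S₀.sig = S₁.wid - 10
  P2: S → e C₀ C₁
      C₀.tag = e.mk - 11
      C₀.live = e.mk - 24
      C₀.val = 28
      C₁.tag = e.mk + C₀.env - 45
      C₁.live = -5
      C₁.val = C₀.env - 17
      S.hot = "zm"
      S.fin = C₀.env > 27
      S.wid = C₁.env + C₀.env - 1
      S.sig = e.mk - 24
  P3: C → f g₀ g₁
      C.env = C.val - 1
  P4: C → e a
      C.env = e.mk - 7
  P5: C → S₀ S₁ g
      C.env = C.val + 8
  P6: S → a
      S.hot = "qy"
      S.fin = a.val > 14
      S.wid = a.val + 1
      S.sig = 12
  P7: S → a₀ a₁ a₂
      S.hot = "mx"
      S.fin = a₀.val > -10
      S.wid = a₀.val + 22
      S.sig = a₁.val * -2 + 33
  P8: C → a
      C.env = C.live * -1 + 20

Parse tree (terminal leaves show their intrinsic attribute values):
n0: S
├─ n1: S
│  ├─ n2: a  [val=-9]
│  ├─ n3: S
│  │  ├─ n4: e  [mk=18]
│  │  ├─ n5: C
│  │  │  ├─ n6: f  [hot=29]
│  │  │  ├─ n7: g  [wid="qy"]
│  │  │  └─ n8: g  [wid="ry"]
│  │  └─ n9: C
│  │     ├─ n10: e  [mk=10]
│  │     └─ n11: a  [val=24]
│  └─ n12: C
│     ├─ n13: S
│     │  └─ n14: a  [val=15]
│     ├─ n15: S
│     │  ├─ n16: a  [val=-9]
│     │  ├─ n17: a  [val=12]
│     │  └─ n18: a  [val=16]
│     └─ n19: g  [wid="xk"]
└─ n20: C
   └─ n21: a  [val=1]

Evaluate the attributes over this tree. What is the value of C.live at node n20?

1. n2.val = -9  [terminal]
2. n4.mk = 18  [terminal]
3. n5.tag = 7  [e.mk - 11]
4. n5.live = -6  [e.mk - 24]
5. n5.val = 28  [28]
6. n6.hot = 29  [terminal]
7. n7.wid = "qy"  [terminal]
8. n8.wid = "ry"  [terminal]
9. n5.env = 27  [C.val - 1]
10. n9.tag = 0  [e.mk + C₀.env - 45]
11. n9.live = -5  [-5]
12. n9.val = 10  [C₀.env - 17]
13. n10.mk = 10  [terminal]
14. n11.val = 24  [terminal]
15. n9.env = 3  [e.mk - 7]
16. n3.hot = "zm"  ["zm"]
17. n3.fin = false  [C₀.env > 27]
18. n3.wid = 29  [C₁.env + C₀.env - 1]
19. n3.sig = -6  [e.mk - 24]
20. n12.tag = 17  [S₁.wid * 2 - 41]
21. n12.live = 16  [S₁.wid + a.val - 4]
22. n12.val = 5  [a.val + S₁.sig + 20]
23. n14.val = 15  [terminal]
24. n13.hot = "qy"  ["qy"]
25. n13.fin = true  [a.val > 14]
26. n13.wid = 16  [a.val + 1]
27. n13.sig = 12  [12]
28. n16.val = -9  [terminal]
29. n17.val = 12  [terminal]
30. n18.val = 16  [terminal]
31. n15.hot = "mx"  ["mx"]
32. n15.fin = true  [a₀.val > -10]
33. n15.wid = 13  [a₀.val + 22]
34. n15.sig = 9  [a₁.val * -2 + 33]
35. n19.wid = "xk"  [terminal]
36. n12.env = 13  [C.val + 8]
37. n1.hot = "zk"  ["zk"]
38. n1.fin = false  [S₁.sig == a.val]
39. n1.wid = 26  [26]
40. n1.sig = 19  [S₁.wid - 10]
41. n20.tag = 30  [S₁.wid + 4]
42. n20.live = 3  [S₁.sig - 16]
43. n20.val = 14  [len(S₁.hot) + 12]
44. n21.val = 1  [terminal]
45. n20.env = 17  [C.live * -1 + 20]
46. n0.hot = "yz"  ["yz"]
47. n0.fin = true  [S₁.fin == false]
48. n0.wid = 30  [S₁.wid + 4]
49. n0.sig = 3  [3]

3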